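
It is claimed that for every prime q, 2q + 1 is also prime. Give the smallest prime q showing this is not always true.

We need the least prime q for which 2q + 1 is not prime.
For q = 2, 3, 5 the conclusion holds.
q = 7: 2q + 1 = 15 = 3 × 5, not prime.
Thus q = 7 disproves the claim, and no smaller q works.

q = 7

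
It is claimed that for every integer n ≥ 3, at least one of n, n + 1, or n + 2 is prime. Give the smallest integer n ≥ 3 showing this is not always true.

The first 5 eligible values, up to n = 7, all satisfy the conclusion.
n = 8: 8 = 2 × 4; 9 = 3 × 3; 10 = 2 × 5 — all composite.
So n = 8 is the smallest counterexample.

n = 8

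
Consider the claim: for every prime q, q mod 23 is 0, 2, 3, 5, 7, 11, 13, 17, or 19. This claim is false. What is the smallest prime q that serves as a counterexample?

For q = 2, 3, 5, 7, 11, 13, 17, 19, 23 the conclusion holds.
q = 29: 29 mod 23 = 6 — not in {0, 2, 3, 5, 7, 11, 13, 17, 19}.
Hence q = 29 is a counterexample.

q = 29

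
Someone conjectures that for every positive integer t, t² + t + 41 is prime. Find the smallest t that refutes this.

We need the least positive integer t for which t² + t + 41 is not prime.
For t = 1, 2, 3, 4, …, 37, 38, 39 the conclusion holds.
t = 40: t² + t + 41 = 1681 = 41 × 41, composite.

t = 40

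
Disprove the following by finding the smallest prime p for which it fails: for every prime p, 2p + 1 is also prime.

p = 7

Check each prime p in order until 2p + 1 is not prime.
For p = 2, 3, 5 the conclusion holds.
p = 7: 2p + 1 = 15 = 3 × 5, not prime.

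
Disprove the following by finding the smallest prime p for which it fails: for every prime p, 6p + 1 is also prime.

p = 19

A counterexample is any prime p such that 6p + 1 is not prime; we check each in order.
For p = 2, 3, 5, 7, 11, 13, 17 the conclusion holds.
p = 19: 6p + 1 = 115 = 5 × 23, not prime.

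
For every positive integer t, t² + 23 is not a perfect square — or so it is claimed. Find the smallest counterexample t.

t = 11

For t = 1, 2, 3, 4, 5, 6, 7, 8, 9, 10 the conclusion holds.
t = 11: 11² + 23 = 144 = 12², a perfect square.
So t = 11 is the smallest counterexample.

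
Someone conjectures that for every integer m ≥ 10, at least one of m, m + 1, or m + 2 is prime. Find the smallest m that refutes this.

The first 4 eligible values, up to m = 13, all satisfy the conclusion.
m = 14: 14 = 2 × 7; 15 = 3 × 5; 16 = 2 × 8 — all composite.
So m = 14 is the smallest counterexample.

m = 14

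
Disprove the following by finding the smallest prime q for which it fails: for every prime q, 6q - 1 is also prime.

q = 11

q = 2: 6q - 1 = 11, prime.
q = 3: 6q - 1 = 17, prime.
q = 5: 6q - 1 = 29, prime.
q = 7: 6q - 1 = 41, prime.
q = 11: 6q - 1 = 65 = 5 × 13, not prime.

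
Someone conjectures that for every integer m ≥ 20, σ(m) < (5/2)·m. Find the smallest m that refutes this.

A counterexample is any integer m ≥ 20 such that the claim fails; we check each in order.
The first 4 eligible values, up to m = 23, all satisfy the conclusion.
m = 24: σ(24) = 60; 60 ≥ 60.

m = 24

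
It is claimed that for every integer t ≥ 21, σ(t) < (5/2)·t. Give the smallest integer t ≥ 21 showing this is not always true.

t = 24

A counterexample is any integer t ≥ 21 such that the claim fails; we check each in order.
t = 21: σ(21) = 32; 32 < 105/2.
t = 22: σ(22) = 36; 36 < 55.
t = 23: σ(23) = 24; 24 < 115/2.
t = 24: σ(24) = 60; 60 ≥ 60.
Thus t = 24 disproves the claim, and no smaller t works.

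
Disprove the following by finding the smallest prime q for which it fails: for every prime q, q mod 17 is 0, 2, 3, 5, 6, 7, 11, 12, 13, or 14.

For q = 2, 3, 5, 7, …, 31, 37, 41 the conclusion holds.
q = 43: 43 mod 17 = 9 — not in {0, 2, 3, 5, 6, 7, 11, 12, 13, 14}.

q = 43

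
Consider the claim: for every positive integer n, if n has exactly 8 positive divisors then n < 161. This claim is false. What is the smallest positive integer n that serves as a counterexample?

n = 165

We need the least positive integer n for which n has exactly 8 positive divisors but the claim fails.
The first 22 eligible values, up to n = 154, all satisfy the conclusion.
n = 165: τ(165) = 8; 165 ≥ 161.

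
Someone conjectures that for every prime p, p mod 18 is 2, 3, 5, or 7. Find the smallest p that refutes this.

A counterexample is any prime p such that the claim fails; we check each in order.
The first 4 eligible values, up to p = 7, all satisfy the conclusion.
p = 11: 11 mod 18 = 11 — not in {2, 3, 5, 7}.
Hence p = 11 is a counterexample.

p = 11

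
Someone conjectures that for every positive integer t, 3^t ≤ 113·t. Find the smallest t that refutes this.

t = 6

A counterexample is any positive integer t such that 3^t > 113·t; we check each in order.
The first 5 eligible values, up to t = 5, all satisfy the conclusion.
t = 6: 3^t = 729 and 113·t = 678, so 729 > 678.
Thus t = 6 disproves the claim, and no smaller t works.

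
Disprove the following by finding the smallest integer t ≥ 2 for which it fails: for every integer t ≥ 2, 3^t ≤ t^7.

Check each integer t ≥ 2 in order until 3^t > t^7.
For t = 2, 3, 4, 5, …, 16, 17, 18 the conclusion holds.
t = 19: 3^t = 1162261467 and t^7 = 893871739, so 1162261467 > 893871739.

t = 19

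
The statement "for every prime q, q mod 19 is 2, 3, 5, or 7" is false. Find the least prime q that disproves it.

q = 11

A counterexample is any prime q such that the claim fails; we check each in order.
For q = 2, 3, 5, 7 the conclusion holds.
q = 11: 11 mod 19 = 11 — not in {2, 3, 5, 7}.
So q = 11 is the smallest counterexample.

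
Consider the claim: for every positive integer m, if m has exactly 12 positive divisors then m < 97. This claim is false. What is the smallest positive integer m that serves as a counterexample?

m = 108

Check each positive integer m in order until m has exactly 12 positive divisors but the claim fails.
The first 5 eligible values, up to m = 96, all satisfy the conclusion.
m = 108: τ(108) = 12; 108 ≥ 97.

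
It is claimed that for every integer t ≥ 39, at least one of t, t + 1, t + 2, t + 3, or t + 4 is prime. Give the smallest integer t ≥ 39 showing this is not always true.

Check each integer t ≥ 39 in order until t, t + 1, t + 2, t + 3, t + 4 are all composite.
The first 9 eligible values, up to t = 47, all satisfy the conclusion.
t = 48: 48 = 2 × 24; 49 = 7 × 7; 50 = 2 × 25; 51 = 3 × 17; 52 = 2 × 26 — all composite.
Thus t = 48 disproves the claim, and no smaller t works.

t = 48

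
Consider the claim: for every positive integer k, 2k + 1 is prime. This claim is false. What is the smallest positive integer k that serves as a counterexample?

k = 4

We need the least positive integer k for which 2k + 1 is not prime.
k = 1: 2k + 1 = 3, prime.
k = 2: 2k + 1 = 5, prime.
k = 3: 2k + 1 = 7, prime.
k = 4: 2k + 1 = 9 = 3 × 3, composite.
Hence k = 4 is a counterexample.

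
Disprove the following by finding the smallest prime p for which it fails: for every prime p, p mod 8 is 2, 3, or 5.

p = 7

A counterexample is any prime p such that the claim fails; we check each in order.
For p = 2, 3, 5 the conclusion holds.
p = 7: 7 mod 8 = 7 — not in {2, 3, 5}.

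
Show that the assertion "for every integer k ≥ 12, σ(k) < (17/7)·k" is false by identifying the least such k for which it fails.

A counterexample is any integer k ≥ 12 such that the claim fails; we check each in order.
For k = 12, 13, 14, 15, …, 21, 22, 23 the conclusion holds.
k = 24: σ(24) = 60; 60 ≥ 408/7.

k = 24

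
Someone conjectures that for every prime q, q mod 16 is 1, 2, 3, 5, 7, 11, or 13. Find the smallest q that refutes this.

A counterexample is any prime q such that the claim fails; we check each in order.
For q = 2, 3, 5, 7, 11, 13, 17, 19, 23, 29 the conclusion holds.
q = 31: 31 mod 16 = 15 — not in {1, 2, 3, 5, 7, 11, 13}.
Hence q = 31 is a counterexample.

q = 31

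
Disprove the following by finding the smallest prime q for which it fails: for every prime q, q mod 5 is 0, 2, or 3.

We need the least prime q for which the claim fails.
q = 2: 2 mod 5 = 2.
q = 3: 3 mod 5 = 3.
q = 5: 5 mod 5 = 0.
q = 7: 7 mod 5 = 2.
q = 11: 11 mod 5 = 1 — not in {0, 2, 3}.
So q = 11 is the smallest counterexample.

q = 11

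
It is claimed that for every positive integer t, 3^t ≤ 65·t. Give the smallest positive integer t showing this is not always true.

Check each positive integer t in order until 3^t > 65·t.
The first 5 eligible values, up to t = 5, all satisfy the conclusion.
t = 6: 3^t = 729 and 65·t = 390, so 729 > 390.

t = 6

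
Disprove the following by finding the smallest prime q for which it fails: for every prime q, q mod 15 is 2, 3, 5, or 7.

q = 11

Check each prime q in order until the claim fails.
For q = 2, 3, 5, 7 the conclusion holds.
q = 11: 11 mod 15 = 11 — not in {2, 3, 5, 7}.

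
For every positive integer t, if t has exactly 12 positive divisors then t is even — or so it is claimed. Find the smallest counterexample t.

t = 315

We need the least positive integer t for which t has exactly 12 positive divisors but t is odd.
The first 24 eligible values, up to t = 308, all satisfy the conclusion.
t = 315: divisors of 315: 12 divisors; 315 is odd.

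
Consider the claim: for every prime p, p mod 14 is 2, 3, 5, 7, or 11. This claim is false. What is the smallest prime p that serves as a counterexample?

p = 13

Check each prime p in order until the claim fails.
The first 5 eligible values, up to p = 11, all satisfy the conclusion.
p = 13: 13 mod 14 = 13 — not in {2, 3, 5, 7, 11}.
So p = 13 is the smallest counterexample.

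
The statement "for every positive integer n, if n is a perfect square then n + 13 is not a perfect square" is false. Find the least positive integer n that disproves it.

A counterexample is any positive integer n such that n is a perfect square but n + 13 is a perfect square; we check each in order.
For n = 1, 4, 9, 16, 25 the conclusion holds.
n = 36: 36 = 6² and 36 + 13 = 49 = 7².
So n = 36 is the smallest counterexample.

n = 36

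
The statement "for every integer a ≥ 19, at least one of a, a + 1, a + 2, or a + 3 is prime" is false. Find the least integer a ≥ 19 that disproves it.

a = 24

A counterexample is any integer a ≥ 19 such that a, a + 1, a + 2, a + 3 are all composite; we check each in order.
The first 5 eligible values, up to a = 23, all satisfy the conclusion.
a = 24: 24 = 2 × 12; 25 = 5 × 5; 26 = 2 × 13; 27 = 3 × 9 — all composite.
Thus a = 24 disproves the claim, and no smaller a works.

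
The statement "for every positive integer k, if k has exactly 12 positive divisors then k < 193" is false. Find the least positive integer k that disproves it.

A counterexample is any positive integer k such that k has exactly 12 positive divisors but the claim fails; we check each in order.
For k = 60, 72, 84, 90, …, 150, 156, 160 the conclusion holds.
k = 198: τ(198) = 12; 198 ≥ 193.

k = 198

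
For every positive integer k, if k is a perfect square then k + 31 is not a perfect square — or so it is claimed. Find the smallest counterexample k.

k = 225

Check each positive integer k in order until k is a perfect square but k + 31 is a perfect square.
For k = 1, 4, 9, 16, …, 144, 169, 196 the conclusion holds.
k = 225: 225 = 15² and 225 + 31 = 256 = 16².
Hence k = 225 is a counterexample.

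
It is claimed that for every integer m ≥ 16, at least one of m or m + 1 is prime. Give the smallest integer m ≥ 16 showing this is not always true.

For m = 16, 17, 18, 19 the conclusion holds.
m = 20: 20 = 2 × 10; 21 = 3 × 7 — both composite.
So m = 20 is the smallest counterexample.

m = 20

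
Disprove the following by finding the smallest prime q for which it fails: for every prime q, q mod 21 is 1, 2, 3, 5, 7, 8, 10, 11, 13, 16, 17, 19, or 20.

A counterexample is any prime q such that the claim fails; we check each in order.
For q = 2, 3, 5, 7, …, 53, 59, 61 the conclusion holds.
q = 67: 67 mod 21 = 4 — not in {1, 2, 3, 5, 7, 8, 10, 11, 13, 16, 17, 19, 20}.
So q = 67 is the smallest counterexample.

q = 67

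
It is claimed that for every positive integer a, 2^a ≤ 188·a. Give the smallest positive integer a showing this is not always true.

A counterexample is any positive integer a such that 2^a > 188·a; we check each in order.
For a = 1, 2, 3, 4, …, 9, 10, 11 the conclusion holds.
a = 12: 2^a = 4096 and 188·a = 2256, so 4096 > 2256.
So a = 12 is the smallest counterexample.

a = 12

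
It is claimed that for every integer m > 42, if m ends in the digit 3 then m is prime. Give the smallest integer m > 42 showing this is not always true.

m = 63

Check each integer m > 42 in order until m ends in the digit 3 but m is not prime.
For m = 43, 53 the conclusion holds.
m = 63: 63 ends in 3; 63 = 3 × 21, composite.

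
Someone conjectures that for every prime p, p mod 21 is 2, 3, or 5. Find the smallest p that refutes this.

Check each prime p in order until the claim fails.
p = 2: 2 mod 21 = 2.
p = 3: 3 mod 21 = 3.
p = 5: 5 mod 21 = 5.
p = 7: 7 mod 21 = 7 — not in {2, 3, 5}.
Thus p = 7 disproves the claim, and no smaller p works.

p = 7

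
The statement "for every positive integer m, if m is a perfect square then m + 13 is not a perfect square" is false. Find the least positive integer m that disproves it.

The first 5 eligible values, up to m = 25, all satisfy the conclusion.
m = 36: 36 = 6² and 36 + 13 = 49 = 7².
Hence m = 36 is a counterexample.

m = 36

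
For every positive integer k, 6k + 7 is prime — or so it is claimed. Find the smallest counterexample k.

k = 3

Check each positive integer k in order until 6k + 7 is not prime.
k = 1: 6k + 7 = 13, prime.
k = 2: 6k + 7 = 19, prime.
k = 3: 6k + 7 = 25 = 5 × 5, composite.
So k = 3 is the smallest counterexample.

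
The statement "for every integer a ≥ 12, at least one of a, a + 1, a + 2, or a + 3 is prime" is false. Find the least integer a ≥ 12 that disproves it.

For a = 12, 13, 14, 15, …, 21, 22, 23 the conclusion holds.
a = 24: 24 = 2 × 12; 25 = 5 × 5; 26 = 2 × 13; 27 = 3 × 9 — all composite.

a = 24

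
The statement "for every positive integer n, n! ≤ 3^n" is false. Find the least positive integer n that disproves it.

n = 7

We need the least positive integer n for which n! > 3^n.
For n = 1, 2, 3, 4, 5, 6 the conclusion holds.
n = 7: n! = 5040 and 3^n = 2187, so 5040 > 2187.
So n = 7 is the smallest counterexample.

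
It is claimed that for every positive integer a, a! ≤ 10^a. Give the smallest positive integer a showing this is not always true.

A counterexample is any positive integer a such that a! > 10^a; we check each in order.
The first 24 eligible values, up to a = 24, all satisfy the conclusion.
a = 25: a! = 15511210043330985984000000 and 10^a = 10000000000000000000000000, so 15511210043330985984000000 > 10000000000000000000000000.

a = 25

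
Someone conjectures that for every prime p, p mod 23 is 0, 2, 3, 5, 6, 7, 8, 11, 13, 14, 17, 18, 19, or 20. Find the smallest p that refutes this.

p = 47

For p = 2, 3, 5, 7, …, 37, 41, 43 the conclusion holds.
p = 47: 47 mod 23 = 1 — not in {0, 2, 3, 5, 6, 7, 8, 11, 13, 14, 17, 18, 19, 20}.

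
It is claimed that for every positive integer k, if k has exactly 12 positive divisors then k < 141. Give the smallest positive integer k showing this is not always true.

The first 9 eligible values, up to k = 140, all satisfy the conclusion.
k = 150: τ(150) = 12; 150 ≥ 141.
Thus k = 150 disproves the claim, and no smaller k works.

k = 150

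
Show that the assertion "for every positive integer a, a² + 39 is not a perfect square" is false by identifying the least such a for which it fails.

Check each positive integer a in order until a² + 39 is a perfect square.
The first 4 eligible values, up to a = 4, all satisfy the conclusion.
a = 5: 5² + 39 = 64 = 8², a perfect square.
So a = 5 is the smallest counterexample.

a = 5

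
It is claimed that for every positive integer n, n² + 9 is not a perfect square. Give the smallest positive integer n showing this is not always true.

n = 4

For n = 1, 2, 3 the conclusion holds.
n = 4: 4² + 9 = 25 = 5², a perfect square.
Thus n = 4 disproves the claim, and no smaller n works.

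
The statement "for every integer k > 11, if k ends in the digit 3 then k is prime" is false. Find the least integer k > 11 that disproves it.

Check each integer k > 11 in order until k ends in the digit 3 but k is not prime.
For k = 13, 23 the conclusion holds.
k = 33: 33 ends in 3; 33 = 3 × 11, composite.
So k = 33 is the smallest counterexample.

k = 33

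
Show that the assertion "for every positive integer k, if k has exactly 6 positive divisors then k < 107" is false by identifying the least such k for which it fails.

For k = 12, 18, 20, 28, …, 92, 98, 99 the conclusion holds.
k = 116: τ(116) = 6; 116 ≥ 107.

k = 116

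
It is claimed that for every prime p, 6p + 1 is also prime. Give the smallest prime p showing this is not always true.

p = 19

We need the least prime p for which 6p + 1 is not prime.
For p = 2, 3, 5, 7, 11, 13, 17 the conclusion holds.
p = 19: 6p + 1 = 115 = 5 × 23, not prime.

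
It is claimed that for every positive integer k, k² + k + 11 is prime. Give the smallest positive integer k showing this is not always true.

A counterexample is any positive integer k such that k² + k + 11 is not prime; we check each in order.
For k = 1, 2, 3, 4, 5, 6, 7, 8, 9 the conclusion holds.
k = 10: k² + k + 11 = 121 = 11 × 11, composite.

k = 10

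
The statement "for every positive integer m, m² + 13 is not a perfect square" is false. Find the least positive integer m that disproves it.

m = 6

We need the least positive integer m for which m² + 13 is a perfect square.
The first 5 eligible values, up to m = 5, all satisfy the conclusion.
m = 6: 6² + 13 = 49 = 7², a perfect square.
Hence m = 6 is a counterexample.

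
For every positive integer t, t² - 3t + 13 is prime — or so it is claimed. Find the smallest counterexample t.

A counterexample is any positive integer t such that t² - 3t + 13 is not prime; we check each in order.
The first 11 eligible values, up to t = 11, all satisfy the conclusion.
t = 12: t² - 3t + 13 = 121 = 11 × 11, composite.
So t = 12 is the smallest counterexample.

t = 12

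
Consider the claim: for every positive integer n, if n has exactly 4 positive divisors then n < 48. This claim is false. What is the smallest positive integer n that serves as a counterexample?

The first 15 eligible values, up to n = 46, all satisfy the conclusion.
n = 51: τ(51) = 4; 51 ≥ 48.

n = 51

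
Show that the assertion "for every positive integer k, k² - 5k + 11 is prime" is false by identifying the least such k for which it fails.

A counterexample is any positive integer k such that k² - 5k + 11 is not prime; we check each in order.
For k = 1, 2, 3, 4, 5, 6 the conclusion holds.
k = 7: k² - 5k + 11 = 25 = 5 × 5, composite.
Hence k = 7 is a counterexample.

k = 7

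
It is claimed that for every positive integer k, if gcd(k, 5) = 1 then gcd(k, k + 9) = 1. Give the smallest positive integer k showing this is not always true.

For k = 1, 2 the conclusion holds.
k = 3: gcd(3, 12) = 3.

k = 3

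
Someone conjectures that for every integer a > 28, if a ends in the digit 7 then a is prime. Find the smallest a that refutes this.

A counterexample is any integer a > 28 such that a ends in the digit 7 but a is not prime; we check each in order.
For a = 37, 47 the conclusion holds.
a = 57: 57 ends in 7; 57 = 3 × 19, composite.

a = 57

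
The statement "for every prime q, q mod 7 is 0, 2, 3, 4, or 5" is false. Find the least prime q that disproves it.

q = 13

Check each prime q in order until the claim fails.
For q = 2, 3, 5, 7, 11 the conclusion holds.
q = 13: 13 mod 7 = 6 — not in {0, 2, 3, 4, 5}.
Hence q = 13 is a counterexample.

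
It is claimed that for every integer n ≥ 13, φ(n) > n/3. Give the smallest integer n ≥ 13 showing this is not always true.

For n = 13, 14, 15, 16, 17 the conclusion holds.
n = 18: φ(18) = 6 and 18/3 = 6, so φ(18) ≤ 18/3.
So n = 18 is the smallest counterexample.

n = 18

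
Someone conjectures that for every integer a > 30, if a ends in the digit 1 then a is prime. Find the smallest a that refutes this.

We need the least integer a > 30 for which a ends in the digit 1 but a is not prime.
a = 31: 31 ends in 1 and is prime.
a = 41: 41 ends in 1 and is prime.
a = 51: 51 ends in 1; 51 = 3 × 17, composite.
So a = 51 is the smallest counterexample.

a = 51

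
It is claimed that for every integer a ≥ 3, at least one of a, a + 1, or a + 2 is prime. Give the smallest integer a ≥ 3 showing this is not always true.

a = 8

A counterexample is any integer a ≥ 3 such that a, a + 1, a + 2 are all composite; we check each in order.
For a = 3, 4, 5, 6, 7 the conclusion holds.
a = 8: 8 = 2 × 4; 9 = 3 × 3; 10 = 2 × 5 — all composite.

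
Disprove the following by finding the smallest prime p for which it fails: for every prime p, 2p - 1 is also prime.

We need the least prime p for which 2p - 1 is not prime.
p = 2: 2p - 1 = 3, prime.
p = 3: 2p - 1 = 5, prime.
p = 5: 2p - 1 = 9 = 3 × 3, not prime.
Hence p = 5 is a counterexample.

p = 5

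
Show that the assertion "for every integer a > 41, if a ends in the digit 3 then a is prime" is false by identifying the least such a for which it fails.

a = 43: 43 ends in 3 and is prime.
a = 53: 53 ends in 3 and is prime.
a = 63: 63 ends in 3; 63 = 3 × 21, composite.
So a = 63 is the smallest counterexample.

a = 63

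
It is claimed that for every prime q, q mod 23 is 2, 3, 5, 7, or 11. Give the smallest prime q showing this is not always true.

q = 2: 2 mod 23 = 2.
q = 3: 3 mod 23 = 3.
q = 5: 5 mod 23 = 5.
q = 7: 7 mod 23 = 7.
q = 11: 11 mod 23 = 11.
q = 13: 13 mod 23 = 13 — not in {2, 3, 5, 7, 11}.
So q = 13 is the smallest counterexample.

q = 13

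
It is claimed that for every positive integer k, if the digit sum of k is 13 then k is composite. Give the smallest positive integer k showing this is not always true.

For k = 49, 58 the conclusion holds.
k = 67: digit sum 13; 67 is prime, not composite.
Thus k = 67 disproves the claim, and no smaller k works.

k = 67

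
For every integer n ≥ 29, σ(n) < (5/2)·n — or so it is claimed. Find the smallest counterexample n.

Check each integer n ≥ 29 in order until the claim fails.
n = 29: σ(29) = 30; 30 < 145/2.
n = 30: σ(30) = 72; 72 < 75.
n = 31: σ(31) = 32; 32 < 155/2.
n = 32: σ(32) = 63; 63 < 80.
n = 33: σ(33) = 48; 48 < 165/2.
n = 34: σ(34) = 54; 54 < 85.
n = 35: σ(35) = 48; 48 < 175/2.
n = 36: σ(36) = 91; 91 ≥ 90.
So n = 36 is the smallest counterexample.

n = 36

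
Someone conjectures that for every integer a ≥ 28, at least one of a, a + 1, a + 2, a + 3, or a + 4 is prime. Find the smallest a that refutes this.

a = 32

A counterexample is any integer a ≥ 28 such that a, a + 1, a + 2, a + 3, a + 4 are all composite; we check each in order.
The first 4 eligible values, up to a = 31, all satisfy the conclusion.
a = 32: 32 = 2 × 16; 33 = 3 × 11; 34 = 2 × 17; 35 = 5 × 7; 36 = 2 × 18 — all composite.
Hence a = 32 is a counterexample.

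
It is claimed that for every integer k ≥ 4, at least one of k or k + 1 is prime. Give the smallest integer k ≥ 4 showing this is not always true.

k = 8

The first 4 eligible values, up to k = 7, all satisfy the conclusion.
k = 8: 8 = 2 × 4; 9 = 3 × 3 — both composite.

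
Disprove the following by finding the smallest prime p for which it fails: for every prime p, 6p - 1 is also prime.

For p = 2, 3, 5, 7 the conclusion holds.
p = 11: 6p - 1 = 65 = 5 × 13, not prime.

p = 11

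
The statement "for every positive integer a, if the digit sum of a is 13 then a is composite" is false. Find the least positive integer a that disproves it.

Check each positive integer a in order until the digit sum of a is 13 but a is prime.
a = 49: digit sum 13; 49 is composite.
a = 58: digit sum 13; 58 is composite.
a = 67: digit sum 13; 67 is prime, not composite.

a = 67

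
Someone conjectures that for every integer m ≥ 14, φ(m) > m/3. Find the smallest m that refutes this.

m = 18

We need the least integer m ≥ 14 for which the claim fails.
For m = 14, 15, 16, 17 the conclusion holds.
m = 18: φ(18) = 6 and 18/3 = 6, so φ(18) ≤ 18/3.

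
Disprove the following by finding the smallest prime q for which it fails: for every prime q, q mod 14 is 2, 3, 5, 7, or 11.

q = 13

We need the least prime q for which the claim fails.
For q = 2, 3, 5, 7, 11 the conclusion holds.
q = 13: 13 mod 14 = 13 — not in {2, 3, 5, 7, 11}.
Hence q = 13 is a counterexample.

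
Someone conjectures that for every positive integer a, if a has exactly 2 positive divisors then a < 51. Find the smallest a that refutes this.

a = 53

For a = 2, 3, 5, 7, …, 41, 43, 47 the conclusion holds.
a = 53: τ(53) = 2; 53 ≥ 51.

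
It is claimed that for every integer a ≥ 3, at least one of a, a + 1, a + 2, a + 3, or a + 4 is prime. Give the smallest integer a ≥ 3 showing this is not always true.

For a = 3, 4, 5, 6, …, 21, 22, 23 the conclusion holds.
a = 24: 24 = 2 × 12; 25 = 5 × 5; 26 = 2 × 13; 27 = 3 × 9; 28 = 2 × 14 — all composite.
Hence a = 24 is a counterexample.

a = 24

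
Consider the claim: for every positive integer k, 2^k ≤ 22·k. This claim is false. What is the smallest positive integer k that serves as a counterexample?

k = 1: 2^k = 2 and 22·k = 22, so 2 ≤ 22.
k = 2: 2^k = 4 and 22·k = 44, so 4 ≤ 44.
k = 3: 2^k = 8 and 22·k = 66, so 8 ≤ 66.
k = 4: 2^k = 16 and 22·k = 88, so 16 ≤ 88.
k = 5: 2^k = 32 and 22·k = 110, so 32 ≤ 110.
k = 6: 2^k = 64 and 22·k = 132, so 64 ≤ 132.
k = 7: 2^k = 128 and 22·k = 154, so 128 ≤ 154.
k = 8: 2^k = 256 and 22·k = 176, so 256 > 176.

k = 8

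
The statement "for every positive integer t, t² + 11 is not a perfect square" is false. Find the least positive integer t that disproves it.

t = 5

We need the least positive integer t for which t² + 11 is a perfect square.
The first 4 eligible values, up to t = 4, all satisfy the conclusion.
t = 5: 5² + 11 = 36 = 6², a perfect square.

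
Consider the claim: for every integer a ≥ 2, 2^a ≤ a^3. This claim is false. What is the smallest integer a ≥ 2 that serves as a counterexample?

a = 10

A counterexample is any integer a ≥ 2 such that 2^a > a^3; we check each in order.
For a = 2, 3, 4, 5, 6, 7, 8, 9 the conclusion holds.
a = 10: 2^a = 1024 and a^3 = 1000, so 1024 > 1000.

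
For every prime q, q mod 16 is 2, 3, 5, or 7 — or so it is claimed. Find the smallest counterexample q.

q = 11

Check each prime q in order until the claim fails.
q = 2: 2 mod 16 = 2.
q = 3: 3 mod 16 = 3.
q = 5: 5 mod 16 = 5.
q = 7: 7 mod 16 = 7.
q = 11: 11 mod 16 = 11 — not in {2, 3, 5, 7}.
Thus q = 11 disproves the claim, and no smaller q works.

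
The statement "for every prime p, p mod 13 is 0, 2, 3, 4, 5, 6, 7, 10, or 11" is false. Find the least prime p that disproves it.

p = 47

We need the least prime p for which the claim fails.
For p = 2, 3, 5, 7, …, 37, 41, 43 the conclusion holds.
p = 47: 47 mod 13 = 8 — not in {0, 2, 3, 4, 5, 6, 7, 10, 11}.
Thus p = 47 disproves the claim, and no smaller p works.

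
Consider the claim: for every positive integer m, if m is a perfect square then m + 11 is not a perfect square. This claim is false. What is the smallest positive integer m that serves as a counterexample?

m = 25

We need the least positive integer m for which m is a perfect square but m + 11 is a perfect square.
For m = 1, 4, 9, 16 the conclusion holds.
m = 25: 25 = 5² and 25 + 11 = 36 = 6².
Hence m = 25 is a counterexample.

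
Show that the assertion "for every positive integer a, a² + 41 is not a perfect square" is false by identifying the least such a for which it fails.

a = 20

A counterexample is any positive integer a such that a² + 41 is a perfect square; we check each in order.
The first 19 eligible values, up to a = 19, all satisfy the conclusion.
a = 20: 20² + 41 = 441 = 21², a perfect square.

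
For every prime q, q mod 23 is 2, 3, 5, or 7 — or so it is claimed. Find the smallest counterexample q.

Check each prime q in order until the claim fails.
The first 4 eligible values, up to q = 7, all satisfy the conclusion.
q = 11: 11 mod 23 = 11 — not in {2, 3, 5, 7}.

q = 11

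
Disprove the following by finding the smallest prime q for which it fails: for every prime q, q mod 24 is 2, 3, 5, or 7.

q = 11

A counterexample is any prime q such that the claim fails; we check each in order.
The first 4 eligible values, up to q = 7, all satisfy the conclusion.
q = 11: 11 mod 24 = 11 — not in {2, 3, 5, 7}.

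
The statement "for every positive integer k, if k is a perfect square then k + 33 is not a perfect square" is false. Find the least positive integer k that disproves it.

k = 16

Check each positive integer k in order until k is a perfect square but k + 33 is a perfect square.
k = 1: 1 + 33 = 34, not a perfect square.
k = 4: 4 + 33 = 37, not a perfect square.
k = 9: 9 + 33 = 42, not a perfect square.
k = 16: 16 = 4² and 16 + 33 = 49 = 7².
So k = 16 is the smallest counterexample.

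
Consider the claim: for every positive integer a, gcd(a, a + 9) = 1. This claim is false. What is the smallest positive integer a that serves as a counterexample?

Check each positive integer a in order until gcd(a, a + 9) > 1.
For a = 1, 2 the conclusion holds.
a = 3: gcd(3, 12) = 3.
Hence a = 3 is a counterexample.

a = 3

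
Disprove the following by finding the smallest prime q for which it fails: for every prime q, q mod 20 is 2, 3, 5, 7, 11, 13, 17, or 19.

For q = 2, 3, 5, 7, 11, 13, 17, 19, 23 the conclusion holds.
q = 29: 29 mod 20 = 9 — not in {2, 3, 5, 7, 11, 13, 17, 19}.
Thus q = 29 disproves the claim, and no smaller q works.

q = 29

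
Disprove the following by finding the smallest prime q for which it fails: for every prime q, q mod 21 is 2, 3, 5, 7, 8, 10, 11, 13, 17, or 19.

A counterexample is any prime q such that the claim fails; we check each in order.
The first 11 eligible values, up to q = 31, all satisfy the conclusion.
q = 37: 37 mod 21 = 16 — not in {2, 3, 5, 7, 8, 10, 11, 13, 17, 19}.
Thus q = 37 disproves the claim, and no smaller q works.

q = 37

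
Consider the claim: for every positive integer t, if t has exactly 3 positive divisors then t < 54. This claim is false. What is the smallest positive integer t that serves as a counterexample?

A counterexample is any positive integer t such that t has exactly 3 positive divisors but the claim fails; we check each in order.
t = 4: τ(4) = 3; 4 < 54.
t = 9: τ(9) = 3; 9 < 54.
t = 25: τ(25) = 3; 25 < 54.
t = 49: τ(49) = 3; 49 < 54.
t = 121: τ(121) = 3; 121 ≥ 54.

t = 121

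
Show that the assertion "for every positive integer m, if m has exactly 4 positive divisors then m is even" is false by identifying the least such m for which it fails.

m = 15

We need the least positive integer m for which m has exactly 4 positive divisors but m is odd.
For m = 6, 8, 10, 14 the conclusion holds.
m = 15: divisors of 15: 1, 3, 5, 15; 15 is odd.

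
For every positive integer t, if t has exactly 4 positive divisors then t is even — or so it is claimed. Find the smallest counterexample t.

t = 15

A counterexample is any positive integer t such that t has exactly 4 positive divisors but t is odd; we check each in order.
The first 4 eligible values, up to t = 14, all satisfy the conclusion.
t = 15: divisors of 15: 1, 3, 5, 15; 15 is odd.
Thus t = 15 disproves the claim, and no smaller t works.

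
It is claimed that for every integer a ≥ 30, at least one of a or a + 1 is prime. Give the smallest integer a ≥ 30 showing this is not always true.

A counterexample is any integer a ≥ 30 such that a, a + 1 are both composite; we check each in order.
a = 30: 31 is prime.
a = 31: 31 is prime.
a = 32: 32 = 2 × 16; 33 = 3 × 11 — both composite.
So a = 32 is the smallest counterexample.

a = 32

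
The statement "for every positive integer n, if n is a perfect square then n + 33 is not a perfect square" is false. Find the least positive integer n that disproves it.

n = 16

Check each positive integer n in order until n is a perfect square but n + 33 is a perfect square.
n = 1: 1 + 33 = 34, not a perfect square.
n = 4: 4 + 33 = 37, not a perfect square.
n = 9: 9 + 33 = 42, not a perfect square.
n = 16: 16 = 4² and 16 + 33 = 49 = 7².
Hence n = 16 is a counterexample.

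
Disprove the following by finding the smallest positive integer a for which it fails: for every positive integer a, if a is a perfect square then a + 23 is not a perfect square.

A counterexample is any positive integer a such that a is a perfect square but a + 23 is a perfect square; we check each in order.
For a = 1, 4, 9, 16, 25, 36, 49, 64, 81, 100 the conclusion holds.
a = 121: 121 = 11² and 121 + 23 = 144 = 12².
Hence a = 121 is a counterexample.

a = 121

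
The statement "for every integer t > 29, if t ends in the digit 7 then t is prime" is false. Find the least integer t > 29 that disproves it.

For t = 37, 47 the conclusion holds.
t = 57: 57 ends in 7; 57 = 3 × 19, composite.
Hence t = 57 is a counterexample.

t = 57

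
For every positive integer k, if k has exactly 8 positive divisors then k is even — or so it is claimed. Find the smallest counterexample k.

A counterexample is any positive integer k such that k has exactly 8 positive divisors but k is odd; we check each in order.
For k = 24, 30, 40, 42, …, 88, 102, 104 the conclusion holds.
k = 105: divisors of 105: 1, 3, 5, 7, 15, 21, 35, 105; 105 is odd.
Hence k = 105 is a counterexample.

k = 105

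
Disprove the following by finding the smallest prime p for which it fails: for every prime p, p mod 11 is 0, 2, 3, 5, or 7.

p = 17

Check each prime p in order until the claim fails.
The first 6 eligible values, up to p = 13, all satisfy the conclusion.
p = 17: 17 mod 11 = 6 — not in {0, 2, 3, 5, 7}.
So p = 17 is the smallest counterexample.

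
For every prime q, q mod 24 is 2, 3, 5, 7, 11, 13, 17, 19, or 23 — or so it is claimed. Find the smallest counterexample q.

For q = 2, 3, 5, 7, …, 61, 67, 71 the conclusion holds.
q = 73: 73 mod 24 = 1 — not in {2, 3, 5, 7, 11, 13, 17, 19, 23}.

q = 73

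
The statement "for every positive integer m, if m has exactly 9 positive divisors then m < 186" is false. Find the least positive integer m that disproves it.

We need the least positive integer m for which m has exactly 9 positive divisors but the claim fails.
For m = 36, 100 the conclusion holds.
m = 196: τ(196) = 9; 196 ≥ 186.
Thus m = 196 disproves the claim, and no smaller m works.

m = 196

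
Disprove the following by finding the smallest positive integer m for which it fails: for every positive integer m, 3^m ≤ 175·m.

The first 6 eligible values, up to m = 6, all satisfy the conclusion.
m = 7: 3^m = 2187 and 175·m = 1225, so 2187 > 1225.
So m = 7 is the smallest counterexample.

m = 7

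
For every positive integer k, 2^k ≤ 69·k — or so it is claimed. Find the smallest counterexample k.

A counterexample is any positive integer k such that 2^k > 69·k; we check each in order.
For k = 1, 2, 3, 4, 5, 6, 7, 8, 9 the conclusion holds.
k = 10: 2^k = 1024 and 69·k = 690, so 1024 > 690.
Hence k = 10 is a counterexample.

k = 10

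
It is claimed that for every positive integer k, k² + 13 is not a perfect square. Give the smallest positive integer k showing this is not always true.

k = 6

We need the least positive integer k for which k² + 13 is a perfect square.
For k = 1, 2, 3, 4, 5 the conclusion holds.
k = 6: 6² + 13 = 49 = 7², a perfect square.
Thus k = 6 disproves the claim, and no smaller k works.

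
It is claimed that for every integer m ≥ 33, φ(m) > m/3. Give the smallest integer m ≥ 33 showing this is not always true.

m = 36

We need the least integer m ≥ 33 for which the claim fails.
m = 33: φ(33) = 20 and 33/3 = 11, so φ(33) > 33/3.
m = 34: φ(34) = 16 and 34/3 = 34/3, so φ(34) > 34/3.
m = 35: φ(35) = 24 and 35/3 = 35/3, so φ(35) > 35/3.
m = 36: φ(36) = 12 and 36/3 = 12, so φ(36) ≤ 36/3.
Thus m = 36 disproves the claim, and no smaller m works.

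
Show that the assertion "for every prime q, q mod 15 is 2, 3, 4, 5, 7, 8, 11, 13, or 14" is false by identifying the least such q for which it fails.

We need the least prime q for which the claim fails.
For q = 2, 3, 5, 7, 11, 13, 17, 19, 23, 29 the conclusion holds.
q = 31: 31 mod 15 = 1 — not in {2, 3, 4, 5, 7, 8, 11, 13, 14}.
Hence q = 31 is a counterexample.

q = 31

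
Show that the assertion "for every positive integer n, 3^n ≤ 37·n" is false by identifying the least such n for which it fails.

We need the least positive integer n for which 3^n > 37·n.
For n = 1, 2, 3, 4 the conclusion holds.
n = 5: 3^n = 243 and 37·n = 185, so 243 > 185.
Thus n = 5 disproves the claim, and no smaller n works.

n = 5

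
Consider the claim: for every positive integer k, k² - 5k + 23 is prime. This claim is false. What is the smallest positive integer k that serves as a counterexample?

k = 19

We need the least positive integer k for which k² - 5k + 23 is not prime.
The first 18 eligible values, up to k = 18, all satisfy the conclusion.
k = 19: k² - 5k + 23 = 289 = 17 × 17, composite.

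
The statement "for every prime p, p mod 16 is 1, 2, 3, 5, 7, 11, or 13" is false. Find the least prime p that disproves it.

p = 31

We need the least prime p for which the claim fails.
The first 10 eligible values, up to p = 29, all satisfy the conclusion.
p = 31: 31 mod 16 = 15 — not in {1, 2, 3, 5, 7, 11, 13}.
Thus p = 31 disproves the claim, and no smaller p works.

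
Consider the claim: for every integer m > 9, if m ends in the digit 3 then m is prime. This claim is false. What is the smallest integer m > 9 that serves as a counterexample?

A counterexample is any integer m > 9 such that m ends in the digit 3 but m is not prime; we check each in order.
m = 13: 13 ends in 3 and is prime.
m = 23: 23 ends in 3 and is prime.
m = 33: 33 ends in 3; 33 = 3 × 11, composite.
Hence m = 33 is a counterexample.

m = 33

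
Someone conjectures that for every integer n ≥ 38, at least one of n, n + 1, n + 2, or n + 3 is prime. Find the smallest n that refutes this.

Check each integer n ≥ 38 in order until n, n + 1, n + 2, n + 3 are all composite.
For n = 38, 39, 40, 41, 42, 43, 44, 45, 46, 47 the conclusion holds.
n = 48: 48 = 2 × 24; 49 = 7 × 7; 50 = 2 × 25; 51 = 3 × 17 — all composite.

n = 48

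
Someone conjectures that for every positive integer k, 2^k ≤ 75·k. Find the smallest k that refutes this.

k = 10

Check each positive integer k in order until 2^k > 75·k.
For k = 1, 2, 3, 4, 5, 6, 7, 8, 9 the conclusion holds.
k = 10: 2^k = 1024 and 75·k = 750, so 1024 > 750.
Hence k = 10 is a counterexample.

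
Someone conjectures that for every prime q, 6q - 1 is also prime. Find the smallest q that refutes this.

A counterexample is any prime q such that 6q - 1 is not prime; we check each in order.
For q = 2, 3, 5, 7 the conclusion holds.
q = 11: 6q - 1 = 65 = 5 × 13, not prime.

q = 11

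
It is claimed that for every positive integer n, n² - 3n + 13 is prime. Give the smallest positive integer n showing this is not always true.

A counterexample is any positive integer n such that n² - 3n + 13 is not prime; we check each in order.
The first 11 eligible values, up to n = 11, all satisfy the conclusion.
n = 12: n² - 3n + 13 = 121 = 11 × 11, composite.
Thus n = 12 disproves the claim, and no smaller n works.

n = 12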